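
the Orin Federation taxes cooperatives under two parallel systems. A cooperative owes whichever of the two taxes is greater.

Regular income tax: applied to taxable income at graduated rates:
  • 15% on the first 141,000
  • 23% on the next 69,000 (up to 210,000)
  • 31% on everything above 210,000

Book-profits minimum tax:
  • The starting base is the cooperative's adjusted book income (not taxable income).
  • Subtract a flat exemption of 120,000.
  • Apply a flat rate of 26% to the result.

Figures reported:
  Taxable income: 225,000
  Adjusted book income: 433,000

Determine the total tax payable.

81,380

Regular income tax:
  141,000 × 15% = 21,150
  69,000 × 23% = 15,870
  15,000 × 31% = 4,650
  → 41,670

Book-profits minimum tax:
  Base (adjusted book income): 433,000
  Less exemption 120,000 → base 313,000
  313,000 × 26% = 81,380

81,380 > 41,670, so the book-profits minimum tax is the binding amount.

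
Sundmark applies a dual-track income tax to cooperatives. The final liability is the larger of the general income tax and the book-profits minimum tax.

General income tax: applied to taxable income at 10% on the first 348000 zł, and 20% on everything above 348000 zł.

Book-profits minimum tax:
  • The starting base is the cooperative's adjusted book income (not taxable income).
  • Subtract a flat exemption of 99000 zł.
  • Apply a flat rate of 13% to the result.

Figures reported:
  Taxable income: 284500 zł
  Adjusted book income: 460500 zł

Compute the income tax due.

Book-profits minimum tax:
  Base (adjusted book income): 460500 zł
  Less exemption 99000 zł → base 361500 zł
  361500 zł × 13% = 46995 zł

General income tax:
  284500 zł × 10% = 28450 zł

46995 zł > 28450 zł, so the book-profits minimum tax is the binding amount.

46995 zł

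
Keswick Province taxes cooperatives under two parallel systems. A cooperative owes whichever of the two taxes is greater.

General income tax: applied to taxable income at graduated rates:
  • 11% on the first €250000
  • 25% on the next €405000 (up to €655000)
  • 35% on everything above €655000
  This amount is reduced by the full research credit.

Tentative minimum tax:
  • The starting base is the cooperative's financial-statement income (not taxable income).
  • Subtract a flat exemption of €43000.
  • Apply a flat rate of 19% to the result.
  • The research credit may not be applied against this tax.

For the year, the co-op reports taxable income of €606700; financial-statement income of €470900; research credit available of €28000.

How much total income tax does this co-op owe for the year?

General income tax:
  €250000 × 11% = €27500
  €356700 × 25% = €89175
  → €116675
  Less research credit €28000 → €88675

Tentative minimum tax:
  Base (financial-statement income): €470900
  Less exemption €43000 → base €427900
  €427900 × 19% = €81301

€88675 > €81301, so the general income tax governs.

€88675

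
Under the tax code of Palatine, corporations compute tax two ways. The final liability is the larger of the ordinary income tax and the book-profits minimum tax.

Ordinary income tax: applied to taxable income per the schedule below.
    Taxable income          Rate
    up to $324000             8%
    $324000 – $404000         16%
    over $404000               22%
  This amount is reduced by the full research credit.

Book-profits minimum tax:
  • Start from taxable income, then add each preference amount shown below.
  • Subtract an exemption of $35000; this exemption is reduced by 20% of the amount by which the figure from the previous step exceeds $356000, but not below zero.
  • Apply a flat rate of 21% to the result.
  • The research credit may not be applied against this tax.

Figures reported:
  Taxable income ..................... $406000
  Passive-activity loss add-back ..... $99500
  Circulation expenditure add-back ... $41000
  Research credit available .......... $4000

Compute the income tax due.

$114765

Book-profits minimum tax:
  Adjusted income: $406000 + $99500 + $41000 = $546500
  Exemption: 20% × ($546500 − $356000) = $38100 ≥ $35000, so the exemption is fully phased out
  Base: $546500 − $0 = $546500
  $546500 × 21% = $114765

Ordinary income tax:
  $324000 × 8% = $25920
  $80000 × 16% = $12800
  $2000 × 22% = $440
  → $39160
  Less research credit $4000 → $35160

$114765 > $35160, so the book-profits minimum tax is the binding amount.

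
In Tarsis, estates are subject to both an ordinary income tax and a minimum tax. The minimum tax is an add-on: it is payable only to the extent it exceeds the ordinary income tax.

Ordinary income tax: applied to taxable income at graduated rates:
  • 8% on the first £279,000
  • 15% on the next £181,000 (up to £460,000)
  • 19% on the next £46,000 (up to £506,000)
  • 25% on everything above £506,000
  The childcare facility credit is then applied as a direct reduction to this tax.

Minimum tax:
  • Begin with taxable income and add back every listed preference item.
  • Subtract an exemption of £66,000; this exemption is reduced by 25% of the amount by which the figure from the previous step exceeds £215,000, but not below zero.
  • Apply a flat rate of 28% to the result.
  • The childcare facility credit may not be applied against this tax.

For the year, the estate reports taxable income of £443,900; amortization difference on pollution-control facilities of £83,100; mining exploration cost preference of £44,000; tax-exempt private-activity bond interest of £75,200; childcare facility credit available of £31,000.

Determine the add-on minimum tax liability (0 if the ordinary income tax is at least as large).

£164,881

Minimum tax:
  Adjusted income: £443,900 + £83,100 + £44,000 + £75,200 = £646,200
  Exemption: 25% × (£646,200 − £215,000) = £107,800 ≥ £66,000, so the exemption is fully phased out
  Base: £646,200 − £0 = £646,200
  £646,200 × 28% = £180,936

Ordinary income tax:
  £279,000 × 8% = £22,320
  £164,900 × 15% = £24,735
  → £47,055
  Less childcare facility credit £31,000 → £16,055

Excess of minimum tax over ordinary income tax: £180,936 − £16,055 = £164,881.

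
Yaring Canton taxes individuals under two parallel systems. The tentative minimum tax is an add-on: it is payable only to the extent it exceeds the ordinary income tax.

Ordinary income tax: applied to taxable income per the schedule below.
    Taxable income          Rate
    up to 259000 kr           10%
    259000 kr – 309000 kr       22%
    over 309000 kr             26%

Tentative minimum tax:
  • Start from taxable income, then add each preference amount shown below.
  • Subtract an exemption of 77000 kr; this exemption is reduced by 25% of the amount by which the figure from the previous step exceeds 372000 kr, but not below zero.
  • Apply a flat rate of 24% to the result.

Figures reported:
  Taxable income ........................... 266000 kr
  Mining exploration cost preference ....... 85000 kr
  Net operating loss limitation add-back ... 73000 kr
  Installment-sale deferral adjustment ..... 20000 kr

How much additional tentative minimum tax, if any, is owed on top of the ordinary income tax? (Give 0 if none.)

64960 kr

Tentative minimum tax:
  Adjusted income: 266000 kr + 85000 kr + 73000 kr + 20000 kr = 444000 kr
  Exemption: 77000 kr − 25% × (444000 kr − 372000 kr) = 77000 kr − 18000 kr = 59000 kr
  Base: 444000 kr − 59000 kr = 385000 kr
  385000 kr × 24% = 92400 kr

Ordinary income tax:
  259000 kr × 10% = 25900 kr
  7000 kr × 22% = 1540 kr
  → 27440 kr

Excess of tentative minimum tax over ordinary income tax: 92400 kr − 27440 kr = 64960 kr.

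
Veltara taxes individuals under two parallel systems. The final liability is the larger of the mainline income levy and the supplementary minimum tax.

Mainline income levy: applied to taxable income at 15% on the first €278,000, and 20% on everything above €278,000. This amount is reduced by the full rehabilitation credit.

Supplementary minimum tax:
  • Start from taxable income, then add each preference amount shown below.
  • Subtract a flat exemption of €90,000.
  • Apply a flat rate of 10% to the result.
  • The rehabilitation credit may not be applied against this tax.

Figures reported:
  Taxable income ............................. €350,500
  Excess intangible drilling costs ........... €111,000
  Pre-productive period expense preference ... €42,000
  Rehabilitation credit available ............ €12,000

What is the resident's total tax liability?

Mainline income levy:
  €278,000 × 15% = €41,700
  €72,500 × 20% = €14,500
  → €56,200
  Less rehabilitation credit €12,000 → €44,200

Supplementary minimum tax:
  Adjusted income: €350,500 + €111,000 + €42,000 = €503,500
  Less exemption €90,000 → base €413,500
  €413,500 × 10% = €41,350

€44,200 > €41,350, so the mainline income levy governs.

€44,200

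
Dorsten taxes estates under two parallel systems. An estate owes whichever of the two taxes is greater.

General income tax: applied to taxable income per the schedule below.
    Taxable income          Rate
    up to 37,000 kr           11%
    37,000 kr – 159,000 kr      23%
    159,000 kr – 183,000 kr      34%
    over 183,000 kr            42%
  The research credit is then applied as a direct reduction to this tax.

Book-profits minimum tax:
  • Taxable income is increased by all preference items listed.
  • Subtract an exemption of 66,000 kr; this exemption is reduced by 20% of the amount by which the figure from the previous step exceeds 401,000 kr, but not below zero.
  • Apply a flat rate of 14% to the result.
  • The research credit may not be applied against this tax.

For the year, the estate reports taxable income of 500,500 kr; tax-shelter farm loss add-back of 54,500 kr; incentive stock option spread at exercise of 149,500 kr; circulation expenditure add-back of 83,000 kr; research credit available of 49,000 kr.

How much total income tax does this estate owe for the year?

General income tax:
  37,000 kr × 11% = 4,070 kr
  122,000 kr × 23% = 28,060 kr
  24,000 kr × 34% = 8,160 kr
  317,500 kr × 42% = 133,350 kr
  → 173,640 kr
  Less research credit 49,000 kr → 124,640 kr

Book-profits minimum tax:
  Adjusted income: 500,500 kr + 54,500 kr + 149,500 kr + 83,000 kr = 787,500 kr
  Exemption: 20% × (787,500 kr − 401,000 kr) = 77,300 kr ≥ 66,000 kr, so the exemption is fully phased out
  Base: 787,500 kr − 0 kr = 787,500 kr
  787,500 kr × 14% = 110,250 kr

124,640 kr > 110,250 kr, so the general income tax governs.

124,640 kr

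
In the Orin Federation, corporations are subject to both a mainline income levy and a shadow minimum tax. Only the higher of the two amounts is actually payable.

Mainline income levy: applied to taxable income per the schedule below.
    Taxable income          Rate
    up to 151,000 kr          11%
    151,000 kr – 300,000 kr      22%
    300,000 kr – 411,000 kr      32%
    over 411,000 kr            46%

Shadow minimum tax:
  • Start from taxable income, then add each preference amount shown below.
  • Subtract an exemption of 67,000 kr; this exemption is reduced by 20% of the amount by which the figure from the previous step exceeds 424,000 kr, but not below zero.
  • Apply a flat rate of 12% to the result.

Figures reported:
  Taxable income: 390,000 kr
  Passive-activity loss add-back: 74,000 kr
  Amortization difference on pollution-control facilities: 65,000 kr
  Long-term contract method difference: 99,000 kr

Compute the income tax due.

78,190 kr

Mainline income levy:
  151,000 kr × 11% = 16,610 kr
  149,000 kr × 22% = 32,780 kr
  90,000 kr × 32% = 28,800 kr
  → 78,190 kr

Shadow minimum tax:
  Adjusted income: 390,000 kr + 74,000 kr + 65,000 kr + 99,000 kr = 628,000 kr
  Exemption: 67,000 kr − 20% × (628,000 kr − 424,000 kr) = 67,000 kr − 40,800 kr = 26,200 kr
  Base: 628,000 kr − 26,200 kr = 601,800 kr
  601,800 kr × 12% = 72,216 kr

78,190 kr > 72,216 kr, so the mainline income levy governs.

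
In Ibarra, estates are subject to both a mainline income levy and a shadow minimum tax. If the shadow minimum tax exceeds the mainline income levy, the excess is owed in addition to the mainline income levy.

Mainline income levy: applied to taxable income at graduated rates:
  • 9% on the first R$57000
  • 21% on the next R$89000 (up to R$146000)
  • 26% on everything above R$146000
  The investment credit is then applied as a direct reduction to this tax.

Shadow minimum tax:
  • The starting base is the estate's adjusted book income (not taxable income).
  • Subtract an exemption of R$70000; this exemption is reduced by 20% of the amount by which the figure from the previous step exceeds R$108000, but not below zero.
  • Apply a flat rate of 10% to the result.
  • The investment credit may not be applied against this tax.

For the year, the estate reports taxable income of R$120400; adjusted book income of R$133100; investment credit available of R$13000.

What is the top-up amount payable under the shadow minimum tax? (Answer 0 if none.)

R$1368

Mainline income levy:
  R$57000 × 9% = R$5130
  R$63400 × 21% = R$13314
  → R$18444
  Less investment credit R$13000 → R$5444

Shadow minimum tax:
  Base (adjusted book income): R$133100
  Exemption: R$70000 − 20% × (R$133100 − R$108000) = R$70000 − R$5020 = R$64980
  Base: R$133100 − R$64980 = R$68120
  R$68120 × 10% = R$6812

Excess of shadow minimum tax over mainline income levy: R$6812 − R$5444 = R$1368.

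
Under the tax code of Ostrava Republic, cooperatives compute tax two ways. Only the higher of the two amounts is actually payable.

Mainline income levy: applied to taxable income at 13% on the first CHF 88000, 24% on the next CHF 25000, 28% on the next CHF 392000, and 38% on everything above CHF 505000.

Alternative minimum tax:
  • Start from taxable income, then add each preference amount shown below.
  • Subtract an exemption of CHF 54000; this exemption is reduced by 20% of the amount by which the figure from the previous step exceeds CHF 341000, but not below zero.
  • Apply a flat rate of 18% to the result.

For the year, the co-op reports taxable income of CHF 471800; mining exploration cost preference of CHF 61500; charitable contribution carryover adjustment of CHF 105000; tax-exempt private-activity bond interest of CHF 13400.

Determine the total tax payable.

CHF 117904

Alternative minimum tax:
  Adjusted income: CHF 471800 + CHF 61500 + CHF 105000 + CHF 13400 = CHF 651700
  Exemption: 20% × (CHF 651700 − CHF 341000) = CHF 62140 ≥ CHF 54000, so the exemption is fully phased out
  Base: CHF 651700 − CHF 0 = CHF 651700
  CHF 651700 × 18% = CHF 117306

Mainline income levy:
  CHF 88000 × 13% = CHF 11440
  CHF 25000 × 24% = CHF 6000
  CHF 358800 × 28% = CHF 100464
  → CHF 117904

CHF 117904 > CHF 117306, so the mainline income levy governs.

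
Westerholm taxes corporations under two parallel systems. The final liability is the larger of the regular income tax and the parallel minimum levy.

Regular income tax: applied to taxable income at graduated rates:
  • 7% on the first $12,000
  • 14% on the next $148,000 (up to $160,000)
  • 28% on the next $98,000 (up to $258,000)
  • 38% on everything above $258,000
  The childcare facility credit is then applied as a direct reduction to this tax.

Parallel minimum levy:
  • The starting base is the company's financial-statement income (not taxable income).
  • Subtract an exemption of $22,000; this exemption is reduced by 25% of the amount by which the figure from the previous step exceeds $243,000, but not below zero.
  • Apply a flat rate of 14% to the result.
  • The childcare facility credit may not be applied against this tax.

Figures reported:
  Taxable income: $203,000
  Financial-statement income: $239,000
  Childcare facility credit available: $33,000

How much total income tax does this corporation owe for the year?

$30,380

Regular income tax:
  $12,000 × 7% = $840
  $148,000 × 14% = $20,720
  $43,000 × 28% = $12,040
  → $33,600
  Less childcare facility credit $33,000 → $600

Parallel minimum levy:
  Base (financial-statement income): $239,000
  Exemption: $239,000 ≤ $243,000, so full $22,000 applies
  Base: $239,000 − $22,000 = $217,000
  $217,000 × 14% = $30,380

$30,380 > $600, so the parallel minimum levy is the binding amount.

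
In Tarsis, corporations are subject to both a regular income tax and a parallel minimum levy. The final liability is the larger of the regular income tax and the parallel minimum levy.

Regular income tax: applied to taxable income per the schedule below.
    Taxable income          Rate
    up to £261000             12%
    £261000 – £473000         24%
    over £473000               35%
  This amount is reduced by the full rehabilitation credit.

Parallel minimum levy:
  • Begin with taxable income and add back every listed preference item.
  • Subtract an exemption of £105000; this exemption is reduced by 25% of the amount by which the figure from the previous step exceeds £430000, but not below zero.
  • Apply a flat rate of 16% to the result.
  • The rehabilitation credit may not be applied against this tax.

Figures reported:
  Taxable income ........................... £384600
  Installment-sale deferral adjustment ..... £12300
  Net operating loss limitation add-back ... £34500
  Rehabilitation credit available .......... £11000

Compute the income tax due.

Regular income tax:
  £261000 × 12% = £31320
  £123600 × 24% = £29664
  → £60984
  Less rehabilitation credit £11000 → £49984

Parallel minimum levy:
  Adjusted income: £384600 + £12300 + £34500 = £431400
  Exemption: £105000 − 25% × (£431400 − £430000) = £105000 − £350 = £104650
  Base: £431400 − £104650 = £326750
  £326750 × 16% = £52280

£52280 > £49984, so the parallel minimum levy is the binding amount.

£52280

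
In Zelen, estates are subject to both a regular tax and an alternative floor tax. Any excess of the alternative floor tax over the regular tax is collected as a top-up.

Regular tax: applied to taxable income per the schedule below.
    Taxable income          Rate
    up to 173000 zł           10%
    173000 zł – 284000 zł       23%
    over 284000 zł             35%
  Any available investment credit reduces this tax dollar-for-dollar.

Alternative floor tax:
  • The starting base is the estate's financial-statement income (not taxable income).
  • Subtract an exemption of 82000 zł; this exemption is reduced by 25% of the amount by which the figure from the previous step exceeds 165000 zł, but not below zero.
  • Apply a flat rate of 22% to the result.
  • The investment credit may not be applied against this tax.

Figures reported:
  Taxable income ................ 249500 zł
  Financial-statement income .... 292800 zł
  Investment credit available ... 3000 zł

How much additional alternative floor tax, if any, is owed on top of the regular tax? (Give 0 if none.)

Regular tax:
  173000 zł × 10% = 17300 zł
  76500 zł × 23% = 17595 zł
  → 34895 zł
  Less investment credit 3000 zł → 31895 zł

Alternative floor tax:
  Base (financial-statement income): 292800 zł
  Exemption: 82000 zł − 25% × (292800 zł − 165000 zł) = 82000 zł − 31950 zł = 50050 zł
  Base: 292800 zł − 50050 zł = 242750 zł
  242750 zł × 22% = 53405 zł

Excess of alternative floor tax over regular tax: 53405 zł − 31895 zł = 21510 zł.

21510 zł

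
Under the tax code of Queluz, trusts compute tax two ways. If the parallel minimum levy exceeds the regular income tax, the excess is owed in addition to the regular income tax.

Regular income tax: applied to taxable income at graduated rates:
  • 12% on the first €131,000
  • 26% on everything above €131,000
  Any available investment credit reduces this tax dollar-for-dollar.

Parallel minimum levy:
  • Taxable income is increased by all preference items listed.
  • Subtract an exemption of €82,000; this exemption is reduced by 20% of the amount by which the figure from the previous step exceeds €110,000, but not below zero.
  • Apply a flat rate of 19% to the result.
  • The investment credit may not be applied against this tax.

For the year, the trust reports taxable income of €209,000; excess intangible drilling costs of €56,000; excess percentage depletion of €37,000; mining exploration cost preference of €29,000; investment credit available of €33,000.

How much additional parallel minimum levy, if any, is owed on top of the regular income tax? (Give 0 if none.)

€52,708

Regular income tax:
  €131,000 × 12% = €15,720
  €78,000 × 26% = €20,280
  → €36,000
  Less investment credit €33,000 → €3,000

Parallel minimum levy:
  Adjusted income: €209,000 + €56,000 + €37,000 + €29,000 = €331,000
  Exemption: €82,000 − 20% × (€331,000 − €110,000) = €82,000 − €44,200 = €37,800
  Base: €331,000 − €37,800 = €293,200
  €293,200 × 19% = €55,708

Excess of parallel minimum levy over regular income tax: €55,708 − €3,000 = €52,708.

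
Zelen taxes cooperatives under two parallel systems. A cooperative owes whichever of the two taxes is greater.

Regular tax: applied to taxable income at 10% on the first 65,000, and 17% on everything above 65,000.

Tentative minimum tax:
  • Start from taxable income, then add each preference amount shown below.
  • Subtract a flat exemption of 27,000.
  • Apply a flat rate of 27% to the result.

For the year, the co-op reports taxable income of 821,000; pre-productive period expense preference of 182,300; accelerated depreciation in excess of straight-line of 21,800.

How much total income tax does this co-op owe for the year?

Tentative minimum tax:
  Adjusted income: 821,000 + 182,300 + 21,800 = 1,025,100
  Less exemption 27,000 → base 998,100
  998,100 × 27% = 269,487

Regular tax:
  65,000 × 10% = 6,500
  756,000 × 17% = 128,520
  → 135,020

269,487 > 135,020, so the tentative minimum tax is the binding amount.

269,487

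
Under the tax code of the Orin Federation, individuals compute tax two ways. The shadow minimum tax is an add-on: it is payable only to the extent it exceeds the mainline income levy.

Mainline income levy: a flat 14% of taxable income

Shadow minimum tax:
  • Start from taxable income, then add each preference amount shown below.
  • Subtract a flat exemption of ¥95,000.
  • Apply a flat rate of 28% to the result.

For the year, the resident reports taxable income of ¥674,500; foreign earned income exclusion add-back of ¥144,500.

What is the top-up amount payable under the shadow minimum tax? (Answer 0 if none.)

Shadow minimum tax:
  Adjusted income: ¥674,500 + ¥144,500 = ¥819,000
  Less exemption ¥95,000 → base ¥724,000
  ¥724,000 × 28% = ¥202,720

Mainline income levy:
  ¥674,500 × 14% = ¥94,430

Excess of shadow minimum tax over mainline income levy: ¥202,720 − ¥94,430 = ¥108,290.

¥108,290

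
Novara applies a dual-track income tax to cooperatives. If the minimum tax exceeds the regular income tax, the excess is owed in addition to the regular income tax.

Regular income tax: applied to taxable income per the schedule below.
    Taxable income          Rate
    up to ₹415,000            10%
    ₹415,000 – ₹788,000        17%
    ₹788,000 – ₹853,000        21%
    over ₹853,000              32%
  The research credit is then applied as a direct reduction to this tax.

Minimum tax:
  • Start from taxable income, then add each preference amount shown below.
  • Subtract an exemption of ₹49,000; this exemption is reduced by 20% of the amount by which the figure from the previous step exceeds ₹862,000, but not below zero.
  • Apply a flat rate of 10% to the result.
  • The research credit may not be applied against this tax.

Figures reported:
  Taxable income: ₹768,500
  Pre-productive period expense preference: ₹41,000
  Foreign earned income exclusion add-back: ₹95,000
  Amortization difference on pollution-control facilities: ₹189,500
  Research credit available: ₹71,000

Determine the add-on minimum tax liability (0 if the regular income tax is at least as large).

₹78,545

Regular income tax:
  ₹415,000 × 10% = ₹41,500
  ₹353,500 × 17% = ₹60,095
  → ₹101,595
  Less research credit ₹71,000 → ₹30,595

Minimum tax:
  Adjusted income: ₹768,500 + ₹41,000 + ₹95,000 + ₹189,500 = ₹1,094,000
  Exemption: ₹49,000 − 20% × (₹1,094,000 − ₹862,000) = ₹49,000 − ₹46,400 = ₹2,600
  Base: ₹1,094,000 − ₹2,600 = ₹1,091,400
  ₹1,091,400 × 10% = ₹109,140

Excess of minimum tax over regular income tax: ₹109,140 − ₹30,595 = ₹78,545.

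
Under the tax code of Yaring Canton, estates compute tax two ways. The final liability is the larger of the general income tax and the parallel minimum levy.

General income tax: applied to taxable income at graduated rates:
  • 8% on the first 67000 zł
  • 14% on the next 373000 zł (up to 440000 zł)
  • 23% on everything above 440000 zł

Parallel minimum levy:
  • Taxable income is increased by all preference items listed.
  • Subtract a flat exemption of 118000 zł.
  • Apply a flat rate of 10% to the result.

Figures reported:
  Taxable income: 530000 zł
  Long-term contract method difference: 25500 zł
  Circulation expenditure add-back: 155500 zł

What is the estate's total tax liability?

78280 zł

General income tax:
  67000 zł × 8% = 5360 zł
  373000 zł × 14% = 52220 zł
  90000 zł × 23% = 20700 zł
  → 78280 zł

Parallel minimum levy:
  Adjusted income: 530000 zł + 25500 zł + 155500 zł = 711000 zł
  Less exemption 118000 zł → base 593000 zł
  593000 zł × 10% = 59300 zł

78280 zł > 59300 zł, so the general income tax governs.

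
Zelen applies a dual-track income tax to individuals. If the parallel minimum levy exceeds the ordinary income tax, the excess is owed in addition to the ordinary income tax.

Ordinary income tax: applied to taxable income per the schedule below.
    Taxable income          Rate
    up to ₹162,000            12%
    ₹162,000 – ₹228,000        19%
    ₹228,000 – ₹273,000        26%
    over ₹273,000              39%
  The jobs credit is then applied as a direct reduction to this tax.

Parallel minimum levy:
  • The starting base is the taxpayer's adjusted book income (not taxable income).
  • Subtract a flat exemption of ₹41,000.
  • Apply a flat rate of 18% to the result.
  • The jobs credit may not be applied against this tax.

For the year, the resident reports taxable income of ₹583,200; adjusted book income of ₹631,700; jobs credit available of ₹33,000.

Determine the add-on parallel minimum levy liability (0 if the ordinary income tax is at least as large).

₹0

Ordinary income tax:
  ₹162,000 × 12% = ₹19,440
  ₹66,000 × 19% = ₹12,540
  ₹45,000 × 26% = ₹11,700
  ₹310,200 × 39% = ₹120,978
  → ₹164,658
  Less jobs credit ₹33,000 → ₹131,658

Parallel minimum levy:
  Base (adjusted book income): ₹631,700
  Less exemption ₹41,000 → base ₹590,700
  ₹590,700 × 18% = ₹106,326

₹106,326 ≤ ₹131,658, so no add-on is due.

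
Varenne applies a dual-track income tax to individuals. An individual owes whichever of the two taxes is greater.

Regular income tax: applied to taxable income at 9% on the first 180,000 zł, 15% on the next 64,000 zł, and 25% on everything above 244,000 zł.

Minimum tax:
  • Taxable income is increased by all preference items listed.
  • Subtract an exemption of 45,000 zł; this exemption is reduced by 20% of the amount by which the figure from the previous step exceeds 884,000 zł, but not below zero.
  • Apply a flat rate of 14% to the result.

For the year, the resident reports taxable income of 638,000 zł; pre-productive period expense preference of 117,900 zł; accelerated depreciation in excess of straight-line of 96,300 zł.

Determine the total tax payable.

124,300 zł

Minimum tax:
  Adjusted income: 638,000 zł + 117,900 zł + 96,300 zł = 852,200 zł
  Exemption: 852,200 zł ≤ 884,000 zł, so full 45,000 zł applies
  Base: 852,200 zł − 45,000 zł = 807,200 zł
  807,200 zł × 14% = 113,008 zł

Regular income tax:
  180,000 zł × 9% = 16,200 zł
  64,000 zł × 15% = 9,600 zł
  394,000 zł × 25% = 98,500 zł
  → 124,300 zł

124,300 zł > 113,008 zł, so the regular income tax governs.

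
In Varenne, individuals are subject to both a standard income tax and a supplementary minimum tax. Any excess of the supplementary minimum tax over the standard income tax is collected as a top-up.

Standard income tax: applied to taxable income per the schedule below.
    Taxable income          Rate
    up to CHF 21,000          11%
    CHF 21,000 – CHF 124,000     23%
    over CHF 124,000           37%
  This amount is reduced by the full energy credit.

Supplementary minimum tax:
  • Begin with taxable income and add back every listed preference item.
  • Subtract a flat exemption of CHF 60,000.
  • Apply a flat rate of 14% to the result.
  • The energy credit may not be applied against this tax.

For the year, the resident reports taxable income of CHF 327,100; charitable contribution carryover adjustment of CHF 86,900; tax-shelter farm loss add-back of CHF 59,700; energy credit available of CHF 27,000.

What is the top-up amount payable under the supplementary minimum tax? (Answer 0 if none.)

CHF 0

Standard income tax:
  CHF 21,000 × 11% = CHF 2,310
  CHF 103,000 × 23% = CHF 23,690
  CHF 203,100 × 37% = CHF 75,147
  → CHF 101,147
  Less energy credit CHF 27,000 → CHF 74,147

Supplementary minimum tax:
  Adjusted income: CHF 327,100 + CHF 86,900 + CHF 59,700 = CHF 473,700
  Less exemption CHF 60,000 → base CHF 413,700
  CHF 413,700 × 14% = CHF 57,918

CHF 57,918 ≤ CHF 74,147, so no add-on is due.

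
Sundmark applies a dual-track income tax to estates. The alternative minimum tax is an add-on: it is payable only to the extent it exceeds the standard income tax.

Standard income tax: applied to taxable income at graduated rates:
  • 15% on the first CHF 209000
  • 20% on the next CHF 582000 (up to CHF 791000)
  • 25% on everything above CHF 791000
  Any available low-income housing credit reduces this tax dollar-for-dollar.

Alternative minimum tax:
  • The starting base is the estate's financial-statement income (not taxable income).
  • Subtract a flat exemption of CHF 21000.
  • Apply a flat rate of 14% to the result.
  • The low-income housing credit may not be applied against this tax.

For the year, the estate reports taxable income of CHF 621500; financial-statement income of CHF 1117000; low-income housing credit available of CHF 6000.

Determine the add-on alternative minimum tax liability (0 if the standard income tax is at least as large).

Alternative minimum tax:
  Base (financial-statement income): CHF 1117000
  Less exemption CHF 21000 → base CHF 1096000
  CHF 1096000 × 14% = CHF 153440

Standard income tax:
  CHF 209000 × 15% = CHF 31350
  CHF 412500 × 20% = CHF 82500
  → CHF 113850
  Less low-income housing credit CHF 6000 → CHF 107850

Excess of alternative minimum tax over standard income tax: CHF 153440 − CHF 107850 = CHF 45590.

CHF 45590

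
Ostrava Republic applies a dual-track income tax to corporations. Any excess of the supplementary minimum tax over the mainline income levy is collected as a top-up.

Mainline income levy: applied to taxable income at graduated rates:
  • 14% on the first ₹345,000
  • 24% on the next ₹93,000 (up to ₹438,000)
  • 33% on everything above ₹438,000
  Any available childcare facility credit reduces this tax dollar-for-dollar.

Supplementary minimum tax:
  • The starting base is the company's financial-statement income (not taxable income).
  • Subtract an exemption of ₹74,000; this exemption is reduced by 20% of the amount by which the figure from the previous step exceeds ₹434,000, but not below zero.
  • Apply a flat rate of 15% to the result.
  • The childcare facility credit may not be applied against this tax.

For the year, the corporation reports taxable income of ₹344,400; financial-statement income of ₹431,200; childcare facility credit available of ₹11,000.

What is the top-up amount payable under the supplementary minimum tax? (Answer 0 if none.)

₹16,364

Mainline income levy:
  ₹344,400 × 14% = ₹48,216
  Less childcare facility credit ₹11,000 → ₹37,216

Supplementary minimum tax:
  Base (financial-statement income): ₹431,200
  Exemption: ₹431,200 ≤ ₹434,000, so full ₹74,000 applies
  Base: ₹431,200 − ₹74,000 = ₹357,200
  ₹357,200 × 15% = ₹53,580

Excess of supplementary minimum tax over mainline income levy: ₹53,580 − ₹37,216 = ₹16,364.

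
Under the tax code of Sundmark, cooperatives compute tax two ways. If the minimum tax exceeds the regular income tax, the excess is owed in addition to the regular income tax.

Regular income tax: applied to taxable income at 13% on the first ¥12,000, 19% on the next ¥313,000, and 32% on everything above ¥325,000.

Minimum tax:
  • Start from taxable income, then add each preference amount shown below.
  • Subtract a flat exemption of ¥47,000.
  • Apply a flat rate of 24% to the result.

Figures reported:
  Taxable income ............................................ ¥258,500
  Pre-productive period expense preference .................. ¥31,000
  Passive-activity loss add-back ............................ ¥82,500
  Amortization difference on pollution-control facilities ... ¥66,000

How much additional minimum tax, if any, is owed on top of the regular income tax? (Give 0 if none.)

¥45,445

Regular income tax:
  ¥12,000 × 13% = ¥1,560
  ¥246,500 × 19% = ¥46,835
  → ¥48,395

Minimum tax:
  Adjusted income: ¥258,500 + ¥31,000 + ¥82,500 + ¥66,000 = ¥438,000
  Less exemption ¥47,000 → base ¥391,000
  ¥391,000 × 24% = ¥93,840

Excess of minimum tax over regular income tax: ¥93,840 − ¥48,395 = ¥45,445.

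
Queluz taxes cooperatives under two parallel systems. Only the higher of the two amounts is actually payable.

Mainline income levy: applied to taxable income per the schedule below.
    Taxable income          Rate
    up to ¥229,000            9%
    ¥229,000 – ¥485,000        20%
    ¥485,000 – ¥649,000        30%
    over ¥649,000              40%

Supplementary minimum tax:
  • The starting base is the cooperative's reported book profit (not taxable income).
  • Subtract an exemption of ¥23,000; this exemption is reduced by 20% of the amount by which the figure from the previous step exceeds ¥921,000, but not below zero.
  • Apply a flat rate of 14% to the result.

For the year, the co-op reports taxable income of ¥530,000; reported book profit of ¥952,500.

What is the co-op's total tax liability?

¥131,012

Mainline income levy:
  ¥229,000 × 9% = ¥20,610
  ¥256,000 × 20% = ¥51,200
  ¥45,000 × 30% = ¥13,500
  → ¥85,310

Supplementary minimum tax:
  Base (reported book profit): ¥952,500
  Exemption: ¥23,000 − 20% × (¥952,500 − ¥921,000) = ¥23,000 − ¥6,300 = ¥16,700
  Base: ¥952,500 − ¥16,700 = ¥935,800
  ¥935,800 × 14% = ¥131,012

¥131,012 > ¥85,310, so the supplementary minimum tax is the binding amount.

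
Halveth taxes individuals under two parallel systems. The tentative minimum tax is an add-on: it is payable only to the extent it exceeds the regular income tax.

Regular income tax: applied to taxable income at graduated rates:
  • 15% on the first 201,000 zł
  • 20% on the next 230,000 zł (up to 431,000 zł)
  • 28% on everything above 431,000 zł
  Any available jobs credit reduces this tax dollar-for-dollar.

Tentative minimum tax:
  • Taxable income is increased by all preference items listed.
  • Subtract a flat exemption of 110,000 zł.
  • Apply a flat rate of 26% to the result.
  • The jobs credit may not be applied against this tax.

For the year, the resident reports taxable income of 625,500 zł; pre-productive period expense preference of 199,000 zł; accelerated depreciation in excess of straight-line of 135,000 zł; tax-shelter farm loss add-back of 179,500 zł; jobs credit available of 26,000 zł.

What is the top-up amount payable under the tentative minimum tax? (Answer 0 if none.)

162,930 zł

Tentative minimum tax:
  Adjusted income: 625,500 zł + 199,000 zł + 135,000 zł + 179,500 zł = 1,139,000 zł
  Less exemption 110,000 zł → base 1,029,000 zł
  1,029,000 zł × 26% = 267,540 zł

Regular income tax:
  201,000 zł × 15% = 30,150 zł
  230,000 zł × 20% = 46,000 zł
  194,500 zł × 28% = 54,460 zł
  → 130,610 zł
  Less jobs credit 26,000 zł → 104,610 zł

Excess of tentative minimum tax over regular income tax: 267,540 zł − 104,610 zł = 162,930 zł.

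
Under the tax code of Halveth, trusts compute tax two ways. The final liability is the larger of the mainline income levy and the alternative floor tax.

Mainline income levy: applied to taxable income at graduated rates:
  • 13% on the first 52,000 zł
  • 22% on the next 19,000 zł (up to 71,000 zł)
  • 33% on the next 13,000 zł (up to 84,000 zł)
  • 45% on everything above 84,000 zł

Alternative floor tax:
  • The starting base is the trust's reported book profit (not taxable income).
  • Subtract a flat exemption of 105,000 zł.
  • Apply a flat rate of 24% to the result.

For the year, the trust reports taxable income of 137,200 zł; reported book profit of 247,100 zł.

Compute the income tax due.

Mainline income levy:
  52,000 zł × 13% = 6,760 zł
  19,000 zł × 22% = 4,180 zł
  13,000 zł × 33% = 4,290 zł
  53,200 zł × 45% = 23,940 zł
  → 39,170 zł

Alternative floor tax:
  Base (reported book profit): 247,100 zł
  Less exemption 105,000 zł → base 142,100 zł
  142,100 zł × 24% = 34,104 zł

39,170 zł > 34,104 zł, so the mainline income levy governs.

39,170 zł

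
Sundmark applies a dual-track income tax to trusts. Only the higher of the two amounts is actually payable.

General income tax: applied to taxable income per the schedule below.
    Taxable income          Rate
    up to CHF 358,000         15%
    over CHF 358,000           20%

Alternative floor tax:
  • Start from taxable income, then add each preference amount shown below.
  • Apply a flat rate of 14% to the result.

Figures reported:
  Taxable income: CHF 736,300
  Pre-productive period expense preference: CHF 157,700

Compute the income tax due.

Alternative floor tax:
  Adjusted income: CHF 736,300 + CHF 157,700 = CHF 894,000
  CHF 894,000 × 14% = CHF 125,160

General income tax:
  CHF 358,000 × 15% = CHF 53,700
  CHF 378,300 × 20% = CHF 75,660
  → CHF 129,360

CHF 129,360 > CHF 125,160, so the general income tax governs.

CHF 129,360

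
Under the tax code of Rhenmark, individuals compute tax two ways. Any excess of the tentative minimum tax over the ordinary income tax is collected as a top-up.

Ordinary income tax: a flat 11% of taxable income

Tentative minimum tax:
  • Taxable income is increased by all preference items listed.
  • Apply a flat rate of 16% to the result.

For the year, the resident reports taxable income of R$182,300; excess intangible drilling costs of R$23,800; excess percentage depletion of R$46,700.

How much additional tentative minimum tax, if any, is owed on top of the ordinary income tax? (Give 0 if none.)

R$20,395

Ordinary income tax:
  R$182,300 × 11% = R$20,053

Tentative minimum tax:
  Adjusted income: R$182,300 + R$23,800 + R$46,700 = R$252,800
  R$252,800 × 16% = R$40,448

Excess of tentative minimum tax over ordinary income tax: R$40,448 − R$20,053 = R$20,395.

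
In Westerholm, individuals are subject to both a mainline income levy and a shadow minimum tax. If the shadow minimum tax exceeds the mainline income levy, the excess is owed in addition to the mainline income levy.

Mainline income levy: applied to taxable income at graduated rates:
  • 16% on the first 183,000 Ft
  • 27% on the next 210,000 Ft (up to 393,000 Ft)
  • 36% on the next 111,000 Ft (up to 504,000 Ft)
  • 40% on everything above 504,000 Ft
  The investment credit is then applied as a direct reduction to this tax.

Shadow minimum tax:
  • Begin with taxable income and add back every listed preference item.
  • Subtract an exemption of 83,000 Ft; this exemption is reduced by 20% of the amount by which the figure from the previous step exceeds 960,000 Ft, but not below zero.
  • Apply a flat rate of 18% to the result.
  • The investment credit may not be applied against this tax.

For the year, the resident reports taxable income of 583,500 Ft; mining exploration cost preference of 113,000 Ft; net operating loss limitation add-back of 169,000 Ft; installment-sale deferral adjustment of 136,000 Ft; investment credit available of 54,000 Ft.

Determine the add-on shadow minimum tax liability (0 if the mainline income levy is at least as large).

Shadow minimum tax:
  Adjusted income: 583,500 Ft + 113,000 Ft + 169,000 Ft + 136,000 Ft = 1,001,500 Ft
  Exemption: 83,000 Ft − 20% × (1,001,500 Ft − 960,000 Ft) = 83,000 Ft − 8,300 Ft = 74,700 Ft
  Base: 1,001,500 Ft − 74,700 Ft = 926,800 Ft
  926,800 Ft × 18% = 166,824 Ft

Mainline income levy:
  183,000 Ft × 16% = 29,280 Ft
  210,000 Ft × 27% = 56,700 Ft
  111,000 Ft × 36% = 39,960 Ft
  79,500 Ft × 40% = 31,800 Ft
  → 157,740 Ft
  Less investment credit 54,000 Ft → 103,740 Ft

Excess of shadow minimum tax over mainline income levy: 166,824 Ft − 103,740 Ft = 63,084 Ft.

63,084 Ft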